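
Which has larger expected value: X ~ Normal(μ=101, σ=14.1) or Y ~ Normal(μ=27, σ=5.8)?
X has larger mean (101.0000 > 27.0000)

Compute the expected value for each distribution:

X ~ Normal(μ=101, σ=14.1):
E[X] = 101.0000

Y ~ Normal(μ=27, σ=5.8):
E[Y] = 27.0000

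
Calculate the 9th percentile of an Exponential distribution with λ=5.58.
0.0169

We have X ~ Exponential(λ=5.58).

We want to find x such that P(X ≤ x) = 0.09.

This is the 9th percentile, which means 9% of values fall below this point.

Using the inverse CDF (quantile function):
x = F⁻¹(0.09) = 0.0169

Verification: P(X ≤ 0.0169) = 0.09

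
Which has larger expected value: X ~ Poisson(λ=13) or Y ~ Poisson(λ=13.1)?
Y has larger mean (13.1000 > 13.0000)

Compute the expected value for each distribution:

X ~ Poisson(λ=13):
E[X] = 13.0000

Y ~ Poisson(λ=13.1):
E[Y] = 13.1000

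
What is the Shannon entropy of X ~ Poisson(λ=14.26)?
2.7416 nats

We have X ~ Poisson(λ=14.26).

The Shannon entropy measures the uncertainty or information content of the distribution.

For a Poisson distribution with λ=14.26:
H(X) = 2.7416 nats

(In bits, this would be 3.9553 bits.)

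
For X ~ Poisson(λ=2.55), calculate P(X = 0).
0.078082

We have X ~ Poisson(λ=2.55).

For a Poisson distribution, the PMF gives us the probability of each outcome.

Using the PMF formula:
P(X = 0) = 0.078082

Rounded to 4 decimal places: 0.0781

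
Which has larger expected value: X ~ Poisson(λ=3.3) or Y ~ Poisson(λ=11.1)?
Y has larger mean (11.1000 > 3.3000)

Compute the expected value for each distribution:

X ~ Poisson(λ=3.3):
E[X] = 3.3000

Y ~ Poisson(λ=11.1):
E[Y] = 11.1000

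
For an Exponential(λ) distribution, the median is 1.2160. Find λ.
λ = 0.5700

For X ~ Exponential(λ), the CDF is F(x) = 1 - e^(-λx).
The median m satisfies F(m) = 0.5:
1 - e^(-λm) = 0.5
e^(-λm) = 0.5
λm = ln(2)
m = ln(2) / λ

Given m = 1.2160:
λ = ln(2) / 1.2160 = 0.693147 / 1.2160 = 0.5700

Verification: ln(2) / 0.5700 = 1.2160 ✓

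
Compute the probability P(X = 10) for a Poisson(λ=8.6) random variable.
0.112277

We have X ~ Poisson(λ=8.6).

For a Poisson distribution, the PMF gives us the probability of each outcome.

Using the PMF formula:
P(X = 10) = 0.112277

Rounded to 4 decimal places: 0.1123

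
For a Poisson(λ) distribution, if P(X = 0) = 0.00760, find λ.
λ = 4.8796

For a Poisson(λ) distribution, the PMF at 0 is:
P(X = 0) = λ^0 e^(-λ) / 0! = e^(-λ)

Given P(X = 0) = 0.00760:
e^(-λ) = 0.00760
-λ = ln(0.00760)
λ = -ln(0.00760) = 4.8796

Verification: e^(-4.8796) = 0.00760 ✓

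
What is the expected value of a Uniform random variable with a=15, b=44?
29.5000

We have X ~ Uniform(a=15, b=44).

For a Uniform distribution with a=15, b=44:
E[X] = 29.5000

This is the expected (average) value of X.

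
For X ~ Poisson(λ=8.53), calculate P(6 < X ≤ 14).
0.718854

We have X ~ Poisson(λ=8.53).

To find P(6 < X ≤ 14), we use:
P(6 < X ≤ 14) = P(X ≤ 14) - P(X ≤ 6)
                 = F(14) - F(6)
                 = 0.971848 - 0.252995
                 = 0.718854

So there's approximately a 71.9% chance that X falls in this range.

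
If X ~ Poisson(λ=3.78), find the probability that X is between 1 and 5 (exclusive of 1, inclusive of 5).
0.709409

We have X ~ Poisson(λ=3.78).

To find P(1 < X ≤ 5), we use:
P(1 < X ≤ 5) = P(X ≤ 5) - P(X ≤ 1)
                 = F(5) - F(1)
                 = 0.818501 - 0.109092
                 = 0.709409

So there's approximately a 70.9% chance that X falls in this range.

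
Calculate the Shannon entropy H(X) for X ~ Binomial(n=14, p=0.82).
1.7564 nats

We have X ~ Binomial(n=14, p=0.82).

The Shannon entropy measures the uncertainty or information content of the distribution.

For a Binomial distribution with n=14, p=0.82:
H(X) = 1.7564 nats

(In bits, this would be 2.5339 bits.)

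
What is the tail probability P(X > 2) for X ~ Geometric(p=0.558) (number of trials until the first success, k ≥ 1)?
0.195364

We have X ~ Geometric(p=0.558) (number of trials until the first success, k ≥ 1).

P(X > 2) = 1 - P(X ≤ 2)
                = 1 - F(2)
                = 1 - 0.804636
                = 0.195364

So there's approximately a 19.5% chance that X exceeds 2.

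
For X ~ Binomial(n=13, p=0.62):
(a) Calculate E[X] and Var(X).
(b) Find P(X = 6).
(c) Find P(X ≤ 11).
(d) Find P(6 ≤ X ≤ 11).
(a) E[X] = 8.0600, Var(X) = 3.0628
(b) P(X = 6) = 0.111520
(c) P(X ≤ 11) = 0.982062
(d) P(6 ≤ X ≤ 11) = 0.908272

We have X ~ Binomial(n=13, p=0.62).

(a) Moments:
E[X] = 8.0600
Var(X) = 3.0628
σ = √Var(X) = 1.7501

(b) Point probability using PMF:
P(X = 6) = 0.111520

(c) Cumulative probability using CDF:
P(X ≤ 11) = F(11) = 0.982062

(d) Range probability:
P(6 ≤ X ≤ 11) = P(X ≤ 11) - P(X ≤ 5)
                   = F(11) - F(5)
                   = 0.982062 - 0.073790
                   = 0.908272

This means approximately 90.8% of outcomes fall in the interval [6, 11].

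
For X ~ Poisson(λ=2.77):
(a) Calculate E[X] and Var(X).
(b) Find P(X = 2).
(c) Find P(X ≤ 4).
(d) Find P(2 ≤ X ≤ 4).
(a) E[X] = 2.7700, Var(X) = 2.7700
(b) P(X = 2) = 0.240400
(c) P(X ≤ 4) = 0.852318
(d) P(2 ≤ X ≤ 4) = 0.616082

We have X ~ Poisson(λ=2.77).

(a) Moments:
E[X] = 2.7700
Var(X) = 2.7700
σ = √Var(X) = 1.6643

(b) Point probability using PMF:
P(X = 2) = 0.240400

(c) Cumulative probability using CDF:
P(X ≤ 4) = F(4) = 0.852318

(d) Range probability:
P(2 ≤ X ≤ 4) = P(X ≤ 4) - P(X ≤ 1)
                   = F(4) - F(1)
                   = 0.852318 - 0.236236
                   = 0.616082

This means approximately 61.6% of outcomes fall in the interval [2, 4].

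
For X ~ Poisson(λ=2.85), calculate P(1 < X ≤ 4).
0.617106

We have X ~ Poisson(λ=2.85).

To find P(1 < X ≤ 4), we use:
P(1 < X ≤ 4) = P(X ≤ 4) - P(X ≤ 1)
                 = F(4) - F(1)
                 = 0.839807 - 0.222701
                 = 0.617106

So there's approximately a 61.7% chance that X falls in this range.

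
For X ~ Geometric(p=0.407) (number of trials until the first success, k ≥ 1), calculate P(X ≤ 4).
0.876343

We have X ~ Geometric(p=0.407) (number of trials until the first success, k ≥ 1).

The CDF gives us P(X ≤ k).

Using the CDF:
P(X ≤ 4) = 0.876343

This means there's approximately a 87.6% chance that X is at most 4.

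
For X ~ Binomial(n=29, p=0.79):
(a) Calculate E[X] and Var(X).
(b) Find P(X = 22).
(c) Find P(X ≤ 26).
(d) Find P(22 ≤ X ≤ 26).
(a) E[X] = 22.9100, Var(X) = 4.8111
(b) P(X = 22) = 0.157280
(c) P(X ≤ 26) = 0.959818
(d) P(22 ≤ X ≤ 26) = 0.707873

We have X ~ Binomial(n=29, p=0.79).

(a) Moments:
E[X] = 22.9100
Var(X) = 4.8111
σ = √Var(X) = 2.1934

(b) Point probability using PMF:
P(X = 22) = 0.157280

(c) Cumulative probability using CDF:
P(X ≤ 26) = F(26) = 0.959818

(d) Range probability:
P(22 ≤ X ≤ 26) = P(X ≤ 26) - P(X ≤ 21)
                   = F(26) - F(21)
                   = 0.959818 - 0.251945
                   = 0.707873

This means approximately 70.8% of outcomes fall in the interval [22, 26].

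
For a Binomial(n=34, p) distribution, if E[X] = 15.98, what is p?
p = 0.47

For a Binomial(n, p) distribution:
E[X] = n × p

Given n = 34 and E[X] = 15.98:
15.98 = 34 × p
p = 15.98 / 34 = 0.47

Verification: Binomial(34, 0.47) has E[X] = 15.98 ✓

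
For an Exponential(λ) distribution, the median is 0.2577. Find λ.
λ = 2.6897

For X ~ Exponential(λ), the CDF is F(x) = 1 - e^(-λx).
The median m satisfies F(m) = 0.5:
1 - e^(-λm) = 0.5
e^(-λm) = 0.5
λm = ln(2)
m = ln(2) / λ

Given m = 0.2577:
λ = ln(2) / 0.2577 = 0.693147 / 0.2577 = 2.6897

Verification: ln(2) / 2.6897 = 0.2577 ✓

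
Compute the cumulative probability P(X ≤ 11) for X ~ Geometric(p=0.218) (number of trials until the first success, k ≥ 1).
0.933123

We have X ~ Geometric(p=0.218) (number of trials until the first success, k ≥ 1).

The CDF gives us P(X ≤ k).

Using the CDF:
P(X ≤ 11) = 0.933123

This means there's approximately a 93.3% chance that X is at most 11.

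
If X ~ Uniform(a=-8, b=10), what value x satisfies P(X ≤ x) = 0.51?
1.1800

We have X ~ Uniform(a=-8, b=10).

We want to find x such that P(X ≤ x) = 0.51.

This is the 51st percentile, which means 51% of values fall below this point.

Using the inverse CDF (quantile function):
x = F⁻¹(0.51) = 1.1800

Verification: P(X ≤ 1.1800) = 0.51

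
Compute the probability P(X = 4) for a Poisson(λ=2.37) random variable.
0.122887

We have X ~ Poisson(λ=2.37).

For a Poisson distribution, the PMF gives us the probability of each outcome.

Using the PMF formula:
P(X = 4) = 0.122887

Rounded to 4 decimal places: 0.1229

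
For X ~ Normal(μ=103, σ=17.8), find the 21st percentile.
88.6457

We have X ~ Normal(μ=103, σ=17.8).

We want to find x such that P(X ≤ x) = 0.21.

This is the 21st percentile, which means 21% of values fall below this point.

Using the inverse CDF (quantile function):
x = F⁻¹(0.21) = 88.6457

Verification: P(X ≤ 88.6457) = 0.21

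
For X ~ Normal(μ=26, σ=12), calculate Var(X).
144.0000

We have X ~ Normal(μ=26, σ=12).

For a Normal distribution with μ=26, σ=12:
Var(X) = 144.0000

The variance measures the spread of the distribution around the mean.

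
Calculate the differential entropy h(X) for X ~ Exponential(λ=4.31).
-0.4609 nats

We have X ~ Exponential(λ=4.31).

The differential entropy measures the uncertainty or information content of the distribution.

For an Exponential distribution with λ=4.31:
h(X) = -0.4609 nats

(In bits, this would be -0.6650 bits.)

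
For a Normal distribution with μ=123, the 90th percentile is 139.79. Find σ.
σ = 13.1013

For X ~ Normal(μ, σ), the p-th percentile satisfies x = μ + z_p × σ,
where z_p = Φ⁻¹(p) is the standard normal quantile.

Step 1: z_{0.9} = Φ⁻¹(0.9) = 1.2816

Step 2: Solve for σ:
139.79 = 123 + 1.2816 × σ
σ = (139.79 - 123) / 1.2816
σ = 16.79 / 1.2816
σ = 13.1013

Verification: μ + z × σ = 123 + 1.2816 × 13.1013 = 139.79 ✓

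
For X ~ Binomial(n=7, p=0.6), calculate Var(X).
1.6800

We have X ~ Binomial(n=7, p=0.6).

For a Binomial distribution with n=7, p=0.6:
Var(X) = 1.6800

The variance measures the spread of the distribution around the mean.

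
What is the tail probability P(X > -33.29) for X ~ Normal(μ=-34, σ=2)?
0.361295

We have X ~ Normal(μ=-34, σ=2).

P(X > -33.29) = 1 - P(X ≤ -33.29)
                = 1 - F(-33.29)
                = 1 - 0.638705
                = 0.361295

So there's approximately a 36.1% chance that X exceeds -33.29.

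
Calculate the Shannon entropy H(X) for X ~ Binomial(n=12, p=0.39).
1.9409 nats

We have X ~ Binomial(n=12, p=0.39).

The Shannon entropy measures the uncertainty or information content of the distribution.

For a Binomial distribution with n=12, p=0.39:
H(X) = 1.9409 nats

(In bits, this would be 2.8001 bits.)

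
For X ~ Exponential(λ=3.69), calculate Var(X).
0.0734

We have X ~ Exponential(λ=3.69).

For an Exponential distribution with λ=3.69:
Var(X) = 0.0734

The variance measures the spread of the distribution around the mean.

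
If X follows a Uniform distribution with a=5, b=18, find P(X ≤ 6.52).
0.116923

We have X ~ Uniform(a=5, b=18).

The CDF gives us P(X ≤ k).

Using the CDF:
P(X ≤ 6.52) = 0.116923

This means there's approximately a 11.7% chance that X is at most 6.52.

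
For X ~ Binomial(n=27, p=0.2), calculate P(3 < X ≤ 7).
0.662157

We have X ~ Binomial(n=27, p=0.2).

To find P(3 < X ≤ 7), we use:
P(3 < X ≤ 7) = P(X ≤ 7) - P(X ≤ 3)
                 = F(7) - F(3)
                 = 0.844440 - 0.182283
                 = 0.662157

So there's approximately a 66.2% chance that X falls in this range.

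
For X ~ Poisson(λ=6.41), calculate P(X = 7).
0.145127

We have X ~ Poisson(λ=6.41).

For a Poisson distribution, the PMF gives us the probability of each outcome.

Using the PMF formula:
P(X = 7) = 0.145127

Rounded to 4 decimal places: 0.1451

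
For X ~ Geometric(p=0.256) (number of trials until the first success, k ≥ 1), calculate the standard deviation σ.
3.3694

We have X ~ Geometric(p=0.256) (number of trials until the first success, k ≥ 1).

For a Geometric distribution with p=0.256 (number of trials until the first success, k ≥ 1):
σ = √Var(X) = 3.3694

The standard deviation is the square root of the variance.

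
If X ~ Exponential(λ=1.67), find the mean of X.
0.5988

We have X ~ Exponential(λ=1.67).

For an Exponential distribution with λ=1.67:
E[X] = 0.5988

This is the expected (average) value of X.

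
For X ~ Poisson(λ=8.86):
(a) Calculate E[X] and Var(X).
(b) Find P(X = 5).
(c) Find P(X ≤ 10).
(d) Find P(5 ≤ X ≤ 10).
(a) E[X] = 8.8600, Var(X) = 8.8600
(b) P(X = 5) = 0.064586
(c) P(X ≤ 10) = 0.722454
(d) P(5 ≤ X ≤ 10) = 0.662580

We have X ~ Poisson(λ=8.86).

(a) Moments:
E[X] = 8.8600
Var(X) = 8.8600
σ = √Var(X) = 2.9766

(b) Point probability using PMF:
P(X = 5) = 0.064586

(c) Cumulative probability using CDF:
P(X ≤ 10) = F(10) = 0.722454

(d) Range probability:
P(5 ≤ X ≤ 10) = P(X ≤ 10) - P(X ≤ 4)
                   = F(10) - F(4)
                   = 0.722454 - 0.059875
                   = 0.662580

This means approximately 66.3% of outcomes fall in the interval [5, 10].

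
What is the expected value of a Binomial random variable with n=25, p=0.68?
17.0000

We have X ~ Binomial(n=25, p=0.68).

For a Binomial distribution with n=25, p=0.68:
E[X] = 17.0000

This is the expected (average) value of X.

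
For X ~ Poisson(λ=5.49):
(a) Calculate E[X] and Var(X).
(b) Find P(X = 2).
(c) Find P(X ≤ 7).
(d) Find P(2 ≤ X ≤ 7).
(a) E[X] = 5.4900, Var(X) = 5.4900
(b) P(X = 2) = 0.062207
(c) P(X ≤ 7) = 0.810718
(d) P(2 ≤ X ≤ 7) = 0.783928

We have X ~ Poisson(λ=5.49).

(a) Moments:
E[X] = 5.4900
Var(X) = 5.4900
σ = √Var(X) = 2.3431

(b) Point probability using PMF:
P(X = 2) = 0.062207

(c) Cumulative probability using CDF:
P(X ≤ 7) = F(7) = 0.810718

(d) Range probability:
P(2 ≤ X ≤ 7) = P(X ≤ 7) - P(X ≤ 1)
                   = F(7) - F(1)
                   = 0.810718 - 0.026790
                   = 0.783928

This means approximately 78.4% of outcomes fall in the interval [2, 7].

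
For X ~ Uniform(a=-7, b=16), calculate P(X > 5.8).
0.443478

We have X ~ Uniform(a=-7, b=16).

P(X > 5.8) = 1 - P(X ≤ 5.8)
                = 1 - F(5.8)
                = 1 - 0.556522
                = 0.443478

So there's approximately a 44.3% chance that X exceeds 5.8.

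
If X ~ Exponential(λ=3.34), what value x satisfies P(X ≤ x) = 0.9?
0.6894

We have X ~ Exponential(λ=3.34).

We want to find x such that P(X ≤ x) = 0.9.

This is the 90th percentile, which means 90% of values fall below this point.

Using the inverse CDF (quantile function):
x = F⁻¹(0.9) = 0.6894

Verification: P(X ≤ 0.6894) = 0.9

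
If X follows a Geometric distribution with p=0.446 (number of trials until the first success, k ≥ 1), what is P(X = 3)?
0.136885

We have X ~ Geometric(p=0.446) (number of trials until the first success, k ≥ 1).

For a Geometric distribution, the PMF gives us the probability of each outcome.

Using the PMF formula:
P(X = 3) = 0.136885

Rounded to 4 decimal places: 0.1369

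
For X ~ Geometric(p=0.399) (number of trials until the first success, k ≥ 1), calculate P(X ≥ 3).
0.361201

We have X ~ Geometric(p=0.399) (number of trials until the first success, k ≥ 1).

For discrete distributions, P(X ≥ 3) = 1 - P(X ≤ 2).

P(X ≤ 2) = 0.638799
P(X ≥ 3) = 1 - 0.638799 = 0.361201

So there's approximately a 36.1% chance that X is at least 3.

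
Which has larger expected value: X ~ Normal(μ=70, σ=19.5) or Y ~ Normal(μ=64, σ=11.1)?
X has larger mean (70.0000 > 64.0000)

Compute the expected value for each distribution:

X ~ Normal(μ=70, σ=19.5):
E[X] = 70.0000

Y ~ Normal(μ=64, σ=11.1):
E[Y] = 64.0000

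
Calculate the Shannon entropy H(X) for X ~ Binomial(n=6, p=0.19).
1.3186 nats

We have X ~ Binomial(n=6, p=0.19).

The Shannon entropy measures the uncertainty or information content of the distribution.

For a Binomial distribution with n=6, p=0.19:
H(X) = 1.3186 nats

(In bits, this would be 1.9023 bits.)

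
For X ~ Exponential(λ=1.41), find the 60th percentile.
0.6499

We have X ~ Exponential(λ=1.41).

We want to find x such that P(X ≤ x) = 0.6.

This is the 60th percentile, which means 60% of values fall below this point.

Using the inverse CDF (quantile function):
x = F⁻¹(0.6) = 0.6499

Verification: P(X ≤ 0.6499) = 0.6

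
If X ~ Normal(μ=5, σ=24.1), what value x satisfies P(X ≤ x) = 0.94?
42.4700

We have X ~ Normal(μ=5, σ=24.1).

We want to find x such that P(X ≤ x) = 0.94.

This is the 94th percentile, which means 94% of values fall below this point.

Using the inverse CDF (quantile function):
x = F⁻¹(0.94) = 42.4700

Verification: P(X ≤ 42.4700) = 0.94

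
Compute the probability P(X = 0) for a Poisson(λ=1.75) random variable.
0.173774

We have X ~ Poisson(λ=1.75).

For a Poisson distribution, the PMF gives us the probability of each outcome.

Using the PMF formula:
P(X = 0) = 0.173774

Rounded to 4 decimal places: 0.1738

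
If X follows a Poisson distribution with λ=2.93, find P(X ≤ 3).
0.662910

We have X ~ Poisson(λ=2.93).

The CDF gives us P(X ≤ k).

Using the CDF:
P(X ≤ 3) = 0.662910

This means there's approximately a 66.3% chance that X is at most 3.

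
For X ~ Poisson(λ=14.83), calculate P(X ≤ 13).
0.379652

We have X ~ Poisson(λ=14.83).

The CDF gives us P(X ≤ k).

Using the CDF:
P(X ≤ 13) = 0.379652

This means there's approximately a 38.0% chance that X is at most 13.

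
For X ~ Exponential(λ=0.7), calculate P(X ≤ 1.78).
0.712347

We have X ~ Exponential(λ=0.7).

The CDF gives us P(X ≤ k).

Using the CDF:
P(X ≤ 1.78) = 0.712347

This means there's approximately a 71.2% chance that X is at most 1.78.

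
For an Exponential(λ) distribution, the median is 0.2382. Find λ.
λ = 2.9099

For X ~ Exponential(λ), the CDF is F(x) = 1 - e^(-λx).
The median m satisfies F(m) = 0.5:
1 - e^(-λm) = 0.5
e^(-λm) = 0.5
λm = ln(2)
m = ln(2) / λ

Given m = 0.2382:
λ = ln(2) / 0.2382 = 0.693147 / 0.2382 = 2.9099

Verification: ln(2) / 2.9099 = 0.2382 ✓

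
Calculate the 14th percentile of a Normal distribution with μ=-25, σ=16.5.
-42.8253

We have X ~ Normal(μ=-25, σ=16.5).

We want to find x such that P(X ≤ x) = 0.14.

This is the 14th percentile, which means 14% of values fall below this point.

Using the inverse CDF (quantile function):
x = F⁻¹(0.14) = -42.8253

Verification: P(X ≤ -42.8253) = 0.14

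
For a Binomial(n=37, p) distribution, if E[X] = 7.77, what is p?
p = 0.21

For a Binomial(n, p) distribution:
E[X] = n × p

Given n = 37 and E[X] = 7.77:
7.77 = 37 × p
p = 7.77 / 37 = 0.21

Verification: Binomial(37, 0.21) has E[X] = 7.77 ✓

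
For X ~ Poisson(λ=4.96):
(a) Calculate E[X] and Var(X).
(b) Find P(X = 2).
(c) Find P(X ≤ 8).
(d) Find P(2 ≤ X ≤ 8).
(a) E[X] = 4.9600, Var(X) = 4.9600
(b) P(X = 2) = 0.086265
(c) P(X ≤ 8) = 0.934486
(d) P(2 ≤ X ≤ 8) = 0.892689

We have X ~ Poisson(λ=4.96).

(a) Moments:
E[X] = 4.9600
Var(X) = 4.9600
σ = √Var(X) = 2.2271

(b) Point probability using PMF:
P(X = 2) = 0.086265

(c) Cumulative probability using CDF:
P(X ≤ 8) = F(8) = 0.934486

(d) Range probability:
P(2 ≤ X ≤ 8) = P(X ≤ 8) - P(X ≤ 1)
                   = F(8) - F(1)
                   = 0.934486 - 0.041797
                   = 0.892689

This means approximately 89.3% of outcomes fall in the interval [2, 8].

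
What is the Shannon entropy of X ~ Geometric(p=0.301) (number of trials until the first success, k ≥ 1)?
2.0323 nats

We have X ~ Geometric(p=0.301) (number of trials until the first success, k ≥ 1).

The Shannon entropy measures the uncertainty or information content of the distribution.

For a Geometric distribution with p=0.301 (number of trials until the first success, k ≥ 1):
H(X) = 2.0323 nats

(In bits, this would be 2.9319 bits.)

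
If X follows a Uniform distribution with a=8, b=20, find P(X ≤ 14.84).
0.570000

We have X ~ Uniform(a=8, b=20).

The CDF gives us P(X ≤ k).

Using the CDF:
P(X ≤ 14.84) = 0.570000

This means there's approximately a 57.0% chance that X is at most 14.84.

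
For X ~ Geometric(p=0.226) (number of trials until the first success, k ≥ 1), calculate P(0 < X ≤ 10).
0.922837

We have X ~ Geometric(p=0.226) (number of trials until the first success, k ≥ 1).

To find P(0 < X ≤ 10), we use:
P(0 < X ≤ 10) = P(X ≤ 10) - P(X ≤ 0)
                 = F(10) - F(0)
                 = 0.922837 - 0.000000
                 = 0.922837

So there's approximately a 92.3% chance that X falls in this range.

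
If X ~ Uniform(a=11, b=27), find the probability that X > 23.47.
0.220625

We have X ~ Uniform(a=11, b=27).

P(X > 23.47) = 1 - P(X ≤ 23.47)
                = 1 - F(23.47)
                = 1 - 0.779375
                = 0.220625

So there's approximately a 22.1% chance that X exceeds 23.47.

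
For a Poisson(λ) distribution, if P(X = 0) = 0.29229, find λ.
λ = 1.2300

For a Poisson(λ) distribution, the PMF at 0 is:
P(X = 0) = λ^0 e^(-λ) / 0! = e^(-λ)

Given P(X = 0) = 0.29229:
e^(-λ) = 0.29229
-λ = ln(0.29229)
λ = -ln(0.29229) = 1.2300

Verification: e^(-1.2300) = 0.29229 ✓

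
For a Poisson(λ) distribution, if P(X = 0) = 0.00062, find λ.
λ = 7.3858

For a Poisson(λ) distribution, the PMF at 0 is:
P(X = 0) = λ^0 e^(-λ) / 0! = e^(-λ)

Given P(X = 0) = 0.00062:
e^(-λ) = 0.00062
-λ = ln(0.00062)
λ = -ln(0.00062) = 7.3858

Verification: e^(-7.3858) = 0.00062 ✓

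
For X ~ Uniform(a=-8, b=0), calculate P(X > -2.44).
0.305000

We have X ~ Uniform(a=-8, b=0).

P(X > -2.44) = 1 - P(X ≤ -2.44)
                = 1 - F(-2.44)
                = 1 - 0.695000
                = 0.305000

So there's approximately a 30.5% chance that X exceeds -2.44.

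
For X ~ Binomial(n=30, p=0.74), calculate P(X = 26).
0.049859

We have X ~ Binomial(n=30, p=0.74).

For a Binomial distribution, the PMF gives us the probability of each outcome.

Using the PMF formula:
P(X = 26) = 0.049859

Rounded to 4 decimal places: 0.0499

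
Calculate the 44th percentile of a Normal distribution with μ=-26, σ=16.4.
-28.4759

We have X ~ Normal(μ=-26, σ=16.4).

We want to find x such that P(X ≤ x) = 0.44.

This is the 44th percentile, which means 44% of values fall below this point.

Using the inverse CDF (quantile function):
x = F⁻¹(0.44) = -28.4759

Verification: P(X ≤ -28.4759) = 0.44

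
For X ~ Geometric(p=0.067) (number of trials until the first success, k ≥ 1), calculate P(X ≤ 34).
0.905382

We have X ~ Geometric(p=0.067) (number of trials until the first success, k ≥ 1).

The CDF gives us P(X ≤ k).

Using the CDF:
P(X ≤ 34) = 0.905382

This means there's approximately a 90.5% chance that X is at most 34.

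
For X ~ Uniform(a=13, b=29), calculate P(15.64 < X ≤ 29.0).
0.835000

We have X ~ Uniform(a=13, b=29).

To find P(15.64 < X ≤ 29.0), we use:
P(15.64 < X ≤ 29.0) = P(X ≤ 29.0) - P(X ≤ 15.64)
                 = F(29.0) - F(15.64)
                 = 1.000000 - 0.165000
                 = 0.835000

So there's approximately a 83.5% chance that X falls in this range.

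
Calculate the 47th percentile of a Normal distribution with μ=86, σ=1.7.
85.8720

We have X ~ Normal(μ=86, σ=1.7).

We want to find x such that P(X ≤ x) = 0.47.

This is the 47th percentile, which means 47% of values fall below this point.

Using the inverse CDF (quantile function):
x = F⁻¹(0.47) = 85.8720

Verification: P(X ≤ 85.8720) = 0.47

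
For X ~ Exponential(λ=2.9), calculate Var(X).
0.1189

We have X ~ Exponential(λ=2.9).

For an Exponential distribution with λ=2.9:
Var(X) = 0.1189

The variance measures the spread of the distribution around the mean.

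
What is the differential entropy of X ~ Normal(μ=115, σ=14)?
4.0580 nats

We have X ~ Normal(μ=115, σ=14).

The differential entropy measures the uncertainty or information content of the distribution.

For a Normal distribution with μ=115, σ=14:
h(X) = 4.0580 nats

(In bits, this would be 5.8545 bits.)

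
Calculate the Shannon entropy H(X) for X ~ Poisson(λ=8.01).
2.4481 nats

We have X ~ Poisson(λ=8.01).

The Shannon entropy measures the uncertainty or information content of the distribution.

For a Poisson distribution with λ=8.01:
H(X) = 2.4481 nats

(In bits, this would be 3.5318 bits.)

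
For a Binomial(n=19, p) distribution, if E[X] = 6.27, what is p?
p = 0.33

For a Binomial(n, p) distribution:
E[X] = n × p

Given n = 19 and E[X] = 6.27:
6.27 = 19 × p
p = 6.27 / 19 = 0.33

Verification: Binomial(19, 0.33) has E[X] = 6.27 ✓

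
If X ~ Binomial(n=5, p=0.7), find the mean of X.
3.5000

We have X ~ Binomial(n=5, p=0.7).

For a Binomial distribution with n=5, p=0.7:
E[X] = 3.5000

This is the expected (average) value of X.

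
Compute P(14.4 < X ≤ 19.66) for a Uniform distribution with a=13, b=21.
0.657500

We have X ~ Uniform(a=13, b=21).

To find P(14.4 < X ≤ 19.66), we use:
P(14.4 < X ≤ 19.66) = P(X ≤ 19.66) - P(X ≤ 14.4)
                 = F(19.66) - F(14.4)
                 = 0.832500 - 0.175000
                 = 0.657500

So there's approximately a 65.8% chance that X falls in this range.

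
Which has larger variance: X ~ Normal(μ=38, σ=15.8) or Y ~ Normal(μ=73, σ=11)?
X has larger variance (249.6400 > 121.0000)

Compute the variance for each distribution:

X ~ Normal(μ=38, σ=15.8):
Var(X) = 249.6400

Y ~ Normal(μ=73, σ=11):
Var(Y) = 121.0000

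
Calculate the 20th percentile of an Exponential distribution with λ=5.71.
0.0391

We have X ~ Exponential(λ=5.71).

We want to find x such that P(X ≤ x) = 0.2.

This is the 20th percentile, which means 20% of values fall below this point.

Using the inverse CDF (quantile function):
x = F⁻¹(0.2) = 0.0391

Verification: P(X ≤ 0.0391) = 0.2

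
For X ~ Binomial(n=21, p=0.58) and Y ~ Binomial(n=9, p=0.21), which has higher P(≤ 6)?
Y has higher probability (P(Y ≤ 6) = 0.9996 > P(X ≤ 6) = 0.0062)

Compute P(≤ 6) for each distribution:

X ~ Binomial(n=21, p=0.58):
P(X ≤ 6) = 0.0062

Y ~ Binomial(n=9, p=0.21):
P(Y ≤ 6) = 0.9996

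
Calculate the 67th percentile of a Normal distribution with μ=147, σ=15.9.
153.9946

We have X ~ Normal(μ=147, σ=15.9).

We want to find x such that P(X ≤ x) = 0.67.

This is the 67th percentile, which means 67% of values fall below this point.

Using the inverse CDF (quantile function):
x = F⁻¹(0.67) = 153.9946

Verification: P(X ≤ 153.9946) = 0.67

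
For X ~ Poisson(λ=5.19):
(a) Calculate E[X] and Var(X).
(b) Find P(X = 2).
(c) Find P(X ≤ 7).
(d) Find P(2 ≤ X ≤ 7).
(a) E[X] = 5.1900, Var(X) = 5.1900
(b) P(X = 2) = 0.075044
(c) P(X ≤ 7) = 0.846045
(d) P(2 ≤ X ≤ 7) = 0.811554

We have X ~ Poisson(λ=5.19).

(a) Moments:
E[X] = 5.1900
Var(X) = 5.1900
σ = √Var(X) = 2.2782

(b) Point probability using PMF:
P(X = 2) = 0.075044

(c) Cumulative probability using CDF:
P(X ≤ 7) = F(7) = 0.846045

(d) Range probability:
P(2 ≤ X ≤ 7) = P(X ≤ 7) - P(X ≤ 1)
                   = F(7) - F(1)
                   = 0.846045 - 0.034491
                   = 0.811554

This means approximately 81.2% of outcomes fall in the interval [2, 7].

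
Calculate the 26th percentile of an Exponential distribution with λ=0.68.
0.4428

We have X ~ Exponential(λ=0.68).

We want to find x such that P(X ≤ x) = 0.26.

This is the 26th percentile, which means 26% of values fall below this point.

Using the inverse CDF (quantile function):
x = F⁻¹(0.26) = 0.4428

Verification: P(X ≤ 0.4428) = 0.26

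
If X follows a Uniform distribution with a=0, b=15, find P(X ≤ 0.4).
0.026667

We have X ~ Uniform(a=0, b=15).

The CDF gives us P(X ≤ k).

Using the CDF:
P(X ≤ 0.4) = 0.026667

This means there's approximately a 2.7% chance that X is at most 0.4.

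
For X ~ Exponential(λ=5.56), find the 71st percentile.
0.2226

We have X ~ Exponential(λ=5.56).

We want to find x such that P(X ≤ x) = 0.71.

This is the 71st percentile, which means 71% of values fall below this point.

Using the inverse CDF (quantile function):
x = F⁻¹(0.71) = 0.2226

Verification: P(X ≤ 0.2226) = 0.71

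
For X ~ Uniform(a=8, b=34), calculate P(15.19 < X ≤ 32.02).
0.647308

We have X ~ Uniform(a=8, b=34).

To find P(15.19 < X ≤ 32.02), we use:
P(15.19 < X ≤ 32.02) = P(X ≤ 32.02) - P(X ≤ 15.19)
                 = F(32.02) - F(15.19)
                 = 0.923846 - 0.276538
                 = 0.647308

So there's approximately a 64.7% chance that X falls in this range.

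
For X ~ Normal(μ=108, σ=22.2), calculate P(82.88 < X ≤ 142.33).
0.810080

We have X ~ Normal(μ=108, σ=22.2).

To find P(82.88 < X ≤ 142.33), we use:
P(82.88 < X ≤ 142.33) = P(X ≤ 142.33) - P(X ≤ 82.88)
                 = F(142.33) - F(82.88)
                 = 0.938996 - 0.128916
                 = 0.810080

So there's approximately a 81.0% chance that X falls in this range.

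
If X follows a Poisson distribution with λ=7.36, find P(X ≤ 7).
0.545234

We have X ~ Poisson(λ=7.36).

The CDF gives us P(X ≤ k).

Using the CDF:
P(X ≤ 7) = 0.545234

This means there's approximately a 54.5% chance that X is at most 7.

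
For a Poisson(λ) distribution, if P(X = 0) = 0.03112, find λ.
λ = 3.4699

For a Poisson(λ) distribution, the PMF at 0 is:
P(X = 0) = λ^0 e^(-λ) / 0! = e^(-λ)

Given P(X = 0) = 0.03112:
e^(-λ) = 0.03112
-λ = ln(0.03112)
λ = -ln(0.03112) = 3.4699

Verification: e^(-3.4699) = 0.03112 ✓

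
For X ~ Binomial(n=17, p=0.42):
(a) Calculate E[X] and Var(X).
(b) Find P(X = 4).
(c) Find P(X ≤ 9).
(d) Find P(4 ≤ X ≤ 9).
(a) E[X] = 7.1400, Var(X) = 4.1412
(b) P(X = 4) = 0.062250
(c) P(X ≤ 9) = 0.876396
(d) P(4 ≤ X ≤ 9) = 0.843785

We have X ~ Binomial(n=17, p=0.42).

(a) Moments:
E[X] = 7.1400
Var(X) = 4.1412
σ = √Var(X) = 2.0350

(b) Point probability using PMF:
P(X = 4) = 0.062250

(c) Cumulative probability using CDF:
P(X ≤ 9) = F(9) = 0.876396

(d) Range probability:
P(4 ≤ X ≤ 9) = P(X ≤ 9) - P(X ≤ 3)
                   = F(9) - F(3)
                   = 0.876396 - 0.032611
                   = 0.843785

This means approximately 84.4% of outcomes fall in the interval [4, 9].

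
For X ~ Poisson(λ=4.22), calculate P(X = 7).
0.069508

We have X ~ Poisson(λ=4.22).

For a Poisson distribution, the PMF gives us the probability of each outcome.

Using the PMF formula:
P(X = 7) = 0.069508

Rounded to 4 decimal places: 0.0695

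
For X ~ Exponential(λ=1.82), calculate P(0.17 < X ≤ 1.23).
0.627280

We have X ~ Exponential(λ=1.82).

To find P(0.17 < X ≤ 1.23), we use:
P(0.17 < X ≤ 1.23) = P(X ≤ 1.23) - P(X ≤ 0.17)
                 = F(1.23) - F(0.17)
                 = 0.893392 - 0.266113
                 = 0.627280

So there's approximately a 62.7% chance that X falls in this range.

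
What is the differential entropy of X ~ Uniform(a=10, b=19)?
2.1972 nats

We have X ~ Uniform(a=10, b=19).

The differential entropy measures the uncertainty or information content of the distribution.

For a Uniform distribution with a=10, b=19:
h(X) = 2.1972 nats

(In bits, this would be 3.1699 bits.)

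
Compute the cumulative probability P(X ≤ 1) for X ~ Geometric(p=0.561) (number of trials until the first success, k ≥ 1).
0.561000

We have X ~ Geometric(p=0.561) (number of trials until the first success, k ≥ 1).

The CDF gives us P(X ≤ k).

Using the CDF:
P(X ≤ 1) = 0.561000

This means there's approximately a 56.1% chance that X is at most 1.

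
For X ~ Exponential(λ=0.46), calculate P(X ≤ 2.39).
0.666929

We have X ~ Exponential(λ=0.46).

The CDF gives us P(X ≤ k).

Using the CDF:
P(X ≤ 2.39) = 0.666929

This means there's approximately a 66.7% chance that X is at most 2.39.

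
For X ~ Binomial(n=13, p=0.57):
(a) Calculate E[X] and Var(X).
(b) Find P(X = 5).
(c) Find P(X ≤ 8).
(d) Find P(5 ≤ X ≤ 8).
(a) E[X] = 7.4100, Var(X) = 3.1863
(b) P(X = 5) = 0.090511
(c) P(X ≤ 8) = 0.725412
(d) P(5 ≤ X ≤ 8) = 0.673364

We have X ~ Binomial(n=13, p=0.57).

(a) Moments:
E[X] = 7.4100
Var(X) = 3.1863
σ = √Var(X) = 1.7850

(b) Point probability using PMF:
P(X = 5) = 0.090511

(c) Cumulative probability using CDF:
P(X ≤ 8) = F(8) = 0.725412

(d) Range probability:
P(5 ≤ X ≤ 8) = P(X ≤ 8) - P(X ≤ 4)
                   = F(8) - F(4)
                   = 0.725412 - 0.052048
                   = 0.673364

This means approximately 67.3% of outcomes fall in the interval [5, 8].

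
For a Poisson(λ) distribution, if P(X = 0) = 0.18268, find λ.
λ = 1.7000

For a Poisson(λ) distribution, the PMF at 0 is:
P(X = 0) = λ^0 e^(-λ) / 0! = e^(-λ)

Given P(X = 0) = 0.18268:
e^(-λ) = 0.18268
-λ = ln(0.18268)
λ = -ln(0.18268) = 1.7000

Verification: e^(-1.7000) = 0.18268 ✓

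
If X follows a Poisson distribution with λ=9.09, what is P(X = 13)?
0.052398

We have X ~ Poisson(λ=9.09).

For a Poisson distribution, the PMF gives us the probability of each outcome.

Using the PMF formula:
P(X = 13) = 0.052398

Rounded to 4 decimal places: 0.0524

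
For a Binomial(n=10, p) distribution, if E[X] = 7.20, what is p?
p = 0.72

For a Binomial(n, p) distribution:
E[X] = n × p

Given n = 10 and E[X] = 7.20:
7.20 = 10 × p
p = 7.20 / 10 = 0.72

Verification: Binomial(10, 0.72) has E[X] = 7.20 ✓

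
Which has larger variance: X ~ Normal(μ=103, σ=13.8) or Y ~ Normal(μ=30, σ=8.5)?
X has larger variance (190.4400 > 72.2500)

Compute the variance for each distribution:

X ~ Normal(μ=103, σ=13.8):
Var(X) = 190.4400

Y ~ Normal(μ=30, σ=8.5):
Var(Y) = 72.2500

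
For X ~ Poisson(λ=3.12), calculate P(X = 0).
0.044157

We have X ~ Poisson(λ=3.12).

For a Poisson distribution, the PMF gives us the probability of each outcome.

Using the PMF formula:
P(X = 0) = 0.044157

Rounded to 4 decimal places: 0.0442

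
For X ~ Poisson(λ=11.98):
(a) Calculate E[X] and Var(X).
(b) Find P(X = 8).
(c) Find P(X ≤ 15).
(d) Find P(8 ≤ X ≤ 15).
(a) E[X] = 11.9800, Var(X) = 11.9800
(b) P(X = 8) = 0.065961
(c) P(X ≤ 15) = 0.845860
(d) P(8 ≤ X ≤ 15) = 0.755478

We have X ~ Poisson(λ=11.98).

(a) Moments:
E[X] = 11.9800
Var(X) = 11.9800
σ = √Var(X) = 3.4612

(b) Point probability using PMF:
P(X = 8) = 0.065961

(c) Cumulative probability using CDF:
P(X ≤ 15) = F(15) = 0.845860

(d) Range probability:
P(8 ≤ X ≤ 15) = P(X ≤ 15) - P(X ≤ 7)
                   = F(15) - F(7)
                   = 0.845860 - 0.090382
                   = 0.755478

This means approximately 75.5% of outcomes fall in the interval [8, 15].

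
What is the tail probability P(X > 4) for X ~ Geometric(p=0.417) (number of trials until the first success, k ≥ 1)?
0.115525

We have X ~ Geometric(p=0.417) (number of trials until the first success, k ≥ 1).

P(X > 4) = 1 - P(X ≤ 4)
                = 1 - F(4)
                = 1 - 0.884475
                = 0.115525

So there's approximately a 11.6% chance that X exceeds 4.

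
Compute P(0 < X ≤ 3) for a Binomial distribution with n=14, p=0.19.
0.679771

We have X ~ Binomial(n=14, p=0.19).

To find P(0 < X ≤ 3), we use:
P(0 < X ≤ 3) = P(X ≤ 3) - P(X ≤ 0)
                 = F(3) - F(0)
                 = 0.732106 - 0.052335
                 = 0.679771

So there's approximately a 68.0% chance that X falls in this range.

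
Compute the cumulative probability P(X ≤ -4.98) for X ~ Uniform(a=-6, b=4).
0.102000

We have X ~ Uniform(a=-6, b=4).

The CDF gives us P(X ≤ k).

Using the CDF:
P(X ≤ -4.98) = 0.102000

This means there's approximately a 10.2% chance that X is at most -4.98.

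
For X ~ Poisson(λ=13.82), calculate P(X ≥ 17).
0.228707

We have X ~ Poisson(λ=13.82).

For discrete distributions, P(X ≥ 17) = 1 - P(X ≤ 16).

P(X ≤ 16) = 0.771293
P(X ≥ 17) = 1 - 0.771293 = 0.228707

So there's approximately a 22.9% chance that X is at least 17.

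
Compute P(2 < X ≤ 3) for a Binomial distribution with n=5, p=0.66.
0.332345

We have X ~ Binomial(n=5, p=0.66).

To find P(2 < X ≤ 3), we use:
P(2 < X ≤ 3) = P(X ≤ 3) - P(X ≤ 2)
                 = F(3) - F(2)
                 = 0.552196 - 0.219851
                 = 0.332345

So there's approximately a 33.2% chance that X falls in this range.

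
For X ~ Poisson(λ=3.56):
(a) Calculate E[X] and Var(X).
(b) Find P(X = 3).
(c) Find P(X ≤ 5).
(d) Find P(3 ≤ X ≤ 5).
(a) E[X] = 3.5600, Var(X) = 3.5600
(b) P(X = 3) = 0.213851
(c) P(X ≤ 5) = 0.849583
(d) P(3 ≤ X ≤ 5) = 0.539690

We have X ~ Poisson(λ=3.56).

(a) Moments:
E[X] = 3.5600
Var(X) = 3.5600
σ = √Var(X) = 1.8868

(b) Point probability using PMF:
P(X = 3) = 0.213851

(c) Cumulative probability using CDF:
P(X ≤ 5) = F(5) = 0.849583

(d) Range probability:
P(3 ≤ X ≤ 5) = P(X ≤ 5) - P(X ≤ 2)
                   = F(5) - F(2)
                   = 0.849583 - 0.309892
                   = 0.539690

This means approximately 54.0% of outcomes fall in the interval [3, 5].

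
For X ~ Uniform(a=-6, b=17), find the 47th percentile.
4.8100

We have X ~ Uniform(a=-6, b=17).

We want to find x such that P(X ≤ x) = 0.47.

This is the 47th percentile, which means 47% of values fall below this point.

Using the inverse CDF (quantile function):
x = F⁻¹(0.47) = 4.8100

Verification: P(X ≤ 4.8100) = 0.47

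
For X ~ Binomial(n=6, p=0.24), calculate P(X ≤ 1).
0.557816

We have X ~ Binomial(n=6, p=0.24).

The CDF gives us P(X ≤ k).

Using the CDF:
P(X ≤ 1) = 0.557816

This means there's approximately a 55.8% chance that X is at most 1.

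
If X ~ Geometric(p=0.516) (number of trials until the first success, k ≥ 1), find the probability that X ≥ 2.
0.484000

We have X ~ Geometric(p=0.516) (number of trials until the first success, k ≥ 1).

For discrete distributions, P(X ≥ 2) = 1 - P(X ≤ 1).

P(X ≤ 1) = 0.516000
P(X ≥ 2) = 1 - 0.516000 = 0.484000

So there's approximately a 48.4% chance that X is at least 2.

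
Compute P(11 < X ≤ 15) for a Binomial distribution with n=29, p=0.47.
0.542238

We have X ~ Binomial(n=29, p=0.47).

To find P(11 < X ≤ 15), we use:
P(11 < X ≤ 15) = P(X ≤ 15) - P(X ≤ 11)
                 = F(15) - F(11)
                 = 0.756974 - 0.214736
                 = 0.542238

So there's approximately a 54.2% chance that X falls in this range.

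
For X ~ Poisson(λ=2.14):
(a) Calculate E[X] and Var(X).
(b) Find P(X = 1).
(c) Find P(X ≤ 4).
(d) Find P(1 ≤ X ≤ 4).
(a) E[X] = 2.1400, Var(X) = 2.1400
(b) P(X = 1) = 0.251781
(c) P(X ≤ 4) = 0.933833
(d) P(1 ≤ X ≤ 4) = 0.816178

We have X ~ Poisson(λ=2.14).

(a) Moments:
E[X] = 2.1400
Var(X) = 2.1400
σ = √Var(X) = 1.4629

(b) Point probability using PMF:
P(X = 1) = 0.251781

(c) Cumulative probability using CDF:
P(X ≤ 4) = F(4) = 0.933833

(d) Range probability:
P(1 ≤ X ≤ 4) = P(X ≤ 4) - P(X ≤ 0)
                   = F(4) - F(0)
                   = 0.933833 - 0.117655
                   = 0.816178

This means approximately 81.6% of outcomes fall in the interval [1, 4].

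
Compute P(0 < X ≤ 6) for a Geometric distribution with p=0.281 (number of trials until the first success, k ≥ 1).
0.861843

We have X ~ Geometric(p=0.281) (number of trials until the first success, k ≥ 1).

To find P(0 < X ≤ 6), we use:
P(0 < X ≤ 6) = P(X ≤ 6) - P(X ≤ 0)
                 = F(6) - F(0)
                 = 0.861843 - 0.000000
                 = 0.861843

So there's approximately a 86.2% chance that X falls in this range.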